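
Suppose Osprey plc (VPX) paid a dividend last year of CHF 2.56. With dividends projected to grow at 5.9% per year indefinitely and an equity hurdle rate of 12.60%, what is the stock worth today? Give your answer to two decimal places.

Gordon growth model: P₀ = D₁/(r − g). D₁ = 2.56 × (1 + 0.059) = 2.7110.
P₀ = 2.7110 / (0.126 − 0.059) = 2.7110 / 0.067 = 40.4633

CHF 40.46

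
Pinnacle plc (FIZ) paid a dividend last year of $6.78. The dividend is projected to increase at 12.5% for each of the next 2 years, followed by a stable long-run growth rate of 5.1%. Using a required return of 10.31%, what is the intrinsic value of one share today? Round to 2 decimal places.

$156.22

Two-stage DDM. Project D₁…D_2 at 0.125, terminal growth 0.051, discount at r = 0.1031.
D_1 = 7.6275
D_2 = 8.5809
Terminal value at t=2: TV = D_3/(r−g) = 9.0186/(0.1031−0.051) = 173.1011
P₀ = 7.6275/(1+0.1031)^1 + 8.5809/(1+0.1031)^2 + 173.1011/(1+0.1031)^2 = 156.2223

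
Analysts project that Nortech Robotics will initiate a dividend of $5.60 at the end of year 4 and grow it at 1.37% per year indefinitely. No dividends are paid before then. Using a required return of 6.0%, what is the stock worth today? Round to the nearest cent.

Deferred-dividend DDM. At t=3 the remaining stream is a growing perpetuity with first payment D_4 = 5.60.
V_3 = D_4/(r−g) = 5.60/(0.06−0.0137) = 120.9503
P₀ = V_3/(1+r)^3 = 120.9503/(1+0.06)^3 = 101.5522

$101.55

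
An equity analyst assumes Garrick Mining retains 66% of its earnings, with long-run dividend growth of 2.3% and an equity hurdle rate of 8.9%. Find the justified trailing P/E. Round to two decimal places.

Payout ratio b = 1 − 0.66 = 0.34.
Justified trailing P/E = b(1+g)/(r−g) = 0.34×(1+0.023)/(0.089−0.023) = 5.2700

5.27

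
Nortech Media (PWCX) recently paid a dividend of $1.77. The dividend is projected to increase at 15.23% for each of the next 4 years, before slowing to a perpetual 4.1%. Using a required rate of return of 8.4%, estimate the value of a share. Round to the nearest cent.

Two-stage DDM. Project D₁…D_4 at 0.1523, terminal growth 0.041, discount at r = 0.084.
D_1 = 2.0396
D_2 = 2.3502
D_3 = 2.7081
D_4 = 3.1206
Terminal value at t=4: TV = D_5/(r−g) = 3.2485/(0.084−0.041) = 75.5471
P₀ = 2.0396/(1+0.084)^1 + 2.3502/(1+0.084)^2 + 2.7081/(1+0.084)^3 + 3.1206/(1+0.084)^4 + 75.5471/(1+0.084)^4 = 62.9820

$62.98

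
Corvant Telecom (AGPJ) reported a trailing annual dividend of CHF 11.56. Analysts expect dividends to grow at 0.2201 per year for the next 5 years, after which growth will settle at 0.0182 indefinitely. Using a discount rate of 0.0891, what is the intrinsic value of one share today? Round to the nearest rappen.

CHF 375.26

Two-stage DDM. Project D₁…D_5 at 0.2201, terminal growth 0.0182, discount at r = 0.0891.
D_1 = 14.1044
D_2 = 17.2087
D_3 = 20.9964
D_4 = 25.6177
D_5 = 31.2561
Terminal value at t=5: TV = D_6/(r−g) = 31.8250/(0.0891−0.0182) = 448.8713
P₀ = 14.1044/(1+0.0891)^1 + 17.2087/(1+0.0891)^2 + 20.9964/(1+0.0891)^3 + 25.6177/(1+0.0891)^4 + 31.2561/(1+0.0891)^5 + 448.8713/(1+0.0891)^5 = 375.2615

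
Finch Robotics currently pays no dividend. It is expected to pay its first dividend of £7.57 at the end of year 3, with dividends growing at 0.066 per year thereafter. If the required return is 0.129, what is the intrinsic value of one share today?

Deferred-dividend DDM. At t=2 the remaining stream is a growing perpetuity with first payment D_3 = 7.57.
V_2 = D_3/(r−g) = 7.57/(0.129−0.066) = 120.1587
P₀ = V_2/(1+r)^2 = 120.1587/(1+0.129)^2 = 94.2687

£94.27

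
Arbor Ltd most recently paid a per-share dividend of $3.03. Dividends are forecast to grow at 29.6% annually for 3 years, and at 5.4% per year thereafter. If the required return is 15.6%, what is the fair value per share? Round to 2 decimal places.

Two-stage DDM. Project D₁…D_3 at 0.296, terminal growth 0.054, discount at r = 0.156.
D_1 = 3.9269
D_2 = 5.0892
D_3 = 6.5957
Terminal value at t=3: TV = D_4/(r−g) = 6.9518/(0.156−0.054) = 68.1551
P₀ = 3.9269/(1+0.156)^1 + 5.0892/(1+0.156)^2 + 6.5957/(1+0.156)^3 + 68.1551/(1+0.156)^3 = 55.5938

$55.59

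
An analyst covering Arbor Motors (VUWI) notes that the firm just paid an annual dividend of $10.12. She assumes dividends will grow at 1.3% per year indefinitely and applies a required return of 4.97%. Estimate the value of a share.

$279.33

Gordon growth model: P₀ = D₁/(r − g). D₁ = 10.12 × (1 + 0.013) = 10.2516.
P₀ = 10.2516 / (0.0497 − 0.013) = 10.2516 / 0.0367 = 279.3341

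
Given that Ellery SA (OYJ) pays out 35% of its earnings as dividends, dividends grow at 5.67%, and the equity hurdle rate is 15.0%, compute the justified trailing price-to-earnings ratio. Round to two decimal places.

3.96

Justified trailing P/E = b(1+g)/(r−g) = 0.35×(1+0.0567)/(0.15−0.0567) = 3.9640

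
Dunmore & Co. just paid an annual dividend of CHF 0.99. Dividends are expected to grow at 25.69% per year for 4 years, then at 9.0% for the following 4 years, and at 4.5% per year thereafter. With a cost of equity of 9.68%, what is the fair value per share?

CHF 45.95

Three-stage DDM. Project D₁…D_8; terminal Gordon value at t=8 with g = 0.045; discount at r = 0.0968.
D_1 = 1.2443
D_2 = 1.5640
D_3 = 1.9658
D_4 = 2.4708
D_5 = 2.6932
D_6 = 2.9356
D_7 = 3.1998
D_8 = 3.4877
TV_8 = 3.6447/(0.0968−0.045) = 70.3608
P₀ = Σ Dₜ/(1+r)ᵗ + TV_8/(1+r)^8 = 45.9540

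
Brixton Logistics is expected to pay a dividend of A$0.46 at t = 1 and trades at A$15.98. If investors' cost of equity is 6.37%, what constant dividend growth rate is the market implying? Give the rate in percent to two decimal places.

From P₀ = D₁/(r − g), the implied growth is g = r − D₁/P₀.
g = 0.0637 − 0.46/15.98 = 0.0637 − 0.02879 = 0.03491

3.49%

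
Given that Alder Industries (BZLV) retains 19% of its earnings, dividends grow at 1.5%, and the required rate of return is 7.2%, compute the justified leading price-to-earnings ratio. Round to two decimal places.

Payout ratio b = 1 − 0.19 = 0.81.
Justified leading P/E = b/(r−g) = 0.81/(0.072−0.015) = 14.2105

14.21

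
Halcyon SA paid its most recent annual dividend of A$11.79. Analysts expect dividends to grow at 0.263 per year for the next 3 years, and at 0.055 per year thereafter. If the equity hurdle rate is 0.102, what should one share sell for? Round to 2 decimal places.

A$445.16

Two-stage DDM. Project D₁…D_3 at 0.263, terminal growth 0.055, discount at r = 0.102.
D_1 = 14.8908
D_2 = 18.8070
D_3 = 23.7533
Terminal value at t=3: TV = D_4/(r−g) = 25.0597/(0.102−0.055) = 533.1857
P₀ = 14.8908/(1+0.102)^1 + 18.8070/(1+0.102)^2 + 23.7533/(1+0.102)^3 + 533.1857/(1+0.102)^3 = 445.1615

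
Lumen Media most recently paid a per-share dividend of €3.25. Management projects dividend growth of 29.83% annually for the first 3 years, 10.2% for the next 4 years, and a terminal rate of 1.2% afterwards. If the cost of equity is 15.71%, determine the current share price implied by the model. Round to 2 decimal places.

€54.95

Three-stage DDM. Project D₁…D_7; terminal Gordon value at t=7 with g = 0.012; discount at r = 0.1571.
D_1 = 4.2195
D_2 = 5.4781
D_3 = 7.1123
D_4 = 7.8377
D_5 = 8.6372
D_6 = 9.5182
D_7 = 10.4890
TV_7 = 10.6149/(0.1571−0.012) = 73.1557
P₀ = Σ Dₜ/(1+r)ᵗ + TV_7/(1+r)^7 = 54.9503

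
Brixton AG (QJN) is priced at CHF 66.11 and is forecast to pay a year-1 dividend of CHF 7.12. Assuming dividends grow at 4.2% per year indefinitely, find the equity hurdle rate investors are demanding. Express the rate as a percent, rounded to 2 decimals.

14.97%

Rearranging the constant-growth DDM: r = D₁/P₀ + g.
r = 7.1200 / 66.11 + 0.042 = 0.10770 + 0.042 = 0.14970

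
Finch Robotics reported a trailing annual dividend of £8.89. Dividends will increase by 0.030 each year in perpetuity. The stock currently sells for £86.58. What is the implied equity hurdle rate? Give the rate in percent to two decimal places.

Rearranging the constant-growth DDM: r = D₁/P₀ + g.
D₁ = 8.89 × (1 + 0.03) = 9.1567.
r = 9.1567 / 86.58 + 0.03 = 0.10576 + 0.03 = 0.13576

13.58%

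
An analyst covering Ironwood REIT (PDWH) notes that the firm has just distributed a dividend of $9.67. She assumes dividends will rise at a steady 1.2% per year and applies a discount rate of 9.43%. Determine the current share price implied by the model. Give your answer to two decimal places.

Gordon growth model: P₀ = D₁/(r − g). D₁ = 9.67 × (1 + 0.012) = 9.7860.
P₀ = 9.7860 / (0.0943 − 0.012) = 9.7860 / 0.0823 = 118.9069

$118.91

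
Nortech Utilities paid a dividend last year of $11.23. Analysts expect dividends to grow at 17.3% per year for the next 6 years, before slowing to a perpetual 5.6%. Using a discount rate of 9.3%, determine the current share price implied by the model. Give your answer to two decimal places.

$576.58

Two-stage DDM. Project D₁…D_6 at 0.173, terminal growth 0.056, discount at r = 0.093.
D_1 = 13.1728
D_2 = 15.4517
D_3 = 18.1248
D_4 = 21.2604
D_5 = 24.9385
D_6 = 29.2528
Terminal value at t=6: TV = D_7/(r−g) = 30.8910/(0.093−0.056) = 834.8915
P₀ = 13.1728/(1+0.093)^1 + 15.4517/(1+0.093)^2 + 18.1248/(1+0.093)^3 + 21.2604/(1+0.093)^4 + 24.9385/(1+0.093)^5 + 29.2528/(1+0.093)^6 + 834.8915/(1+0.093)^6 = 576.5841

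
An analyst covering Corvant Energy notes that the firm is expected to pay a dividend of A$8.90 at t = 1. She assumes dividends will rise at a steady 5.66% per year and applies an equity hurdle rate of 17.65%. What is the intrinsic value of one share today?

A$74.23

Gordon growth model: P₀ = D₁/(r − g), with D₁ = 8.90 given directly.
P₀ = 8.9000 / (0.1765 − 0.0566) = 8.9000 / 0.1199 = 74.2285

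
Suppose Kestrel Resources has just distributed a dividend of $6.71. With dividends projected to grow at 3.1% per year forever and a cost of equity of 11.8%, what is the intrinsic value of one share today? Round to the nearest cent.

Gordon growth model: P₀ = D₁/(r − g). D₁ = 6.71 × (1 + 0.031) = 6.9180.
P₀ = 6.9180 / (0.118 − 0.031) = 6.9180 / 0.087 = 79.5174

$79.52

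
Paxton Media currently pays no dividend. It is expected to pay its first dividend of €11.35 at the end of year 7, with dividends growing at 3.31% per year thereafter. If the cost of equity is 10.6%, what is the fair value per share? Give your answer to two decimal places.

€85.06

Deferred-dividend DDM. At t=6 the remaining stream is a growing perpetuity with first payment D_7 = 11.35.
V_6 = D_7/(r−g) = 11.35/(0.106−0.0331) = 155.6927
P₀ = V_6/(1+r)^6 = 155.6927/(1+0.106)^6 = 85.0624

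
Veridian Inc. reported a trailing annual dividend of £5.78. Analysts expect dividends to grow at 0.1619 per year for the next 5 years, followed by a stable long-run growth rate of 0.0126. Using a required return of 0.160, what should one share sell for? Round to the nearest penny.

Two-stage DDM. Project D₁…D_5 at 0.1619, terminal growth 0.0126, discount at r = 0.16.
D_1 = 6.7158
D_2 = 7.8031
D_3 = 9.0664
D_4 = 10.5342
D_5 = 12.2397
Terminal value at t=5: TV = D_6/(r−g) = 12.3939/(0.16−0.0126) = 84.0837
P₀ = 6.7158/(1+0.16)^1 + 7.8031/(1+0.16)^2 + 9.0664/(1+0.16)^3 + 10.5342/(1+0.16)^4 + 12.2397/(1+0.16)^5 + 84.0837/(1+0.16)^5 = 69.0757

£69.08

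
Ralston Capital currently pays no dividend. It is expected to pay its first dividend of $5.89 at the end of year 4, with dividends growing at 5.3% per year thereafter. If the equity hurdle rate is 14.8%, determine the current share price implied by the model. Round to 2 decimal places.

Deferred-dividend DDM. At t=3 the remaining stream is a growing perpetuity with first payment D_4 = 5.89.
V_3 = D_4/(r−g) = 5.89/(0.148−0.053) = 62.0000
P₀ = V_3/(1+r)^3 = 62.0000/(1+0.148)^3 = 40.9794

$40.98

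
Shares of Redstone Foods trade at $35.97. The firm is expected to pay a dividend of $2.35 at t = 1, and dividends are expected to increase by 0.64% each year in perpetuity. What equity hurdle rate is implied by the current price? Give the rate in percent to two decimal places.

Rearranging the constant-growth DDM: r = D₁/P₀ + g.
r = 2.3500 / 35.97 + 0.0064 = 0.06533 + 0.0064 = 0.07173

7.17%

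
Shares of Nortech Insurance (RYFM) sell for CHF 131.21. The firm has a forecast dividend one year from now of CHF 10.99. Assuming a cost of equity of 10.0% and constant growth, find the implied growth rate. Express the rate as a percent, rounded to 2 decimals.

1.62%

From P₀ = D₁/(r − g), the implied growth is g = r − D₁/P₀.
g = 0.1 − 10.99/131.21 = 0.1 − 0.08376 = 0.01624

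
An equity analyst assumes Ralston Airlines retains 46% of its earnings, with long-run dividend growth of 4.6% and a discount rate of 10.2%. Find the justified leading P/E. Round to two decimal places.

Payout ratio b = 1 − 0.46 = 0.54.
Justified leading P/E = b/(r−g) = 0.54/(0.102−0.046) = 9.6429

9.64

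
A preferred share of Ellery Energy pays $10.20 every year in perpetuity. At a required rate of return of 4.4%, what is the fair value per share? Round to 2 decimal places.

$231.82

Zero-growth DDM (perpetuity): P₀ = D/r = 10.20 / 0.044 = 231.8182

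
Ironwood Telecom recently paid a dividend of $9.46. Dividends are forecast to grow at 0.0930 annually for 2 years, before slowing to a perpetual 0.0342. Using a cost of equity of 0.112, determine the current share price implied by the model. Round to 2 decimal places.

Two-stage DDM. Project D₁…D_2 at 0.093, terminal growth 0.0342, discount at r = 0.112.
D_1 = 10.3398
D_2 = 11.3014
Terminal value at t=2: TV = D_3/(r−g) = 11.6879/(0.112−0.0342) = 150.2299
P₀ = 10.3398/(1+0.112)^1 + 11.3014/(1+0.112)^2 + 150.2299/(1+0.112)^2 = 139.9296

$139.93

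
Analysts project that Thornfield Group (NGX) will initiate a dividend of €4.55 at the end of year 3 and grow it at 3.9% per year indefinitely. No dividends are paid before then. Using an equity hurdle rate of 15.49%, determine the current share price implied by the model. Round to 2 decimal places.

€29.43

Deferred-dividend DDM. At t=2 the remaining stream is a growing perpetuity with first payment D_3 = 4.55.
V_2 = D_3/(r−g) = 4.55/(0.1549−0.039) = 39.2580
P₀ = V_2/(1+r)^2 = 39.2580/(1+0.1549)^2 = 29.4333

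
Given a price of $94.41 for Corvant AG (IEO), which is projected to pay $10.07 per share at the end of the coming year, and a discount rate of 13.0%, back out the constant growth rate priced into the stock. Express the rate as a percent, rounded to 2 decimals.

From P₀ = D₁/(r − g), the implied growth is g = r − D₁/P₀.
g = 0.13 − 10.07/94.41 = 0.13 − 0.10666 = 0.02334

2.33%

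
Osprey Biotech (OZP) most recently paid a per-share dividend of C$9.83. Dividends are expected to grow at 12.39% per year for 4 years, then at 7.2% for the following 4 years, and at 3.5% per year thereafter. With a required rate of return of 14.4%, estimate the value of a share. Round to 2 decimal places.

C$135.88

Three-stage DDM. Project D₁…D_8; terminal Gordon value at t=8 with g = 0.035; discount at r = 0.144.
D_1 = 11.0479
D_2 = 12.4168
D_3 = 13.9552
D_4 = 15.6843
D_5 = 16.8135
D_6 = 18.0241
D_7 = 19.3218
D_8 = 20.7130
TV_8 = 21.4380/(0.144−0.035) = 196.6786
P₀ = Σ Dₜ/(1+r)ᵗ + TV_8/(1+r)^8 = 135.8821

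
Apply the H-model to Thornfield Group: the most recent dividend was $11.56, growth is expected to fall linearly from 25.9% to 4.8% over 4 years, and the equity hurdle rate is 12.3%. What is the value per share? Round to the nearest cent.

H-model: P₀ = D₀[(1+g_L) + H(g_S−g_L)]/(r−g_L), with H = 4/2 = 2.
P₀ = 11.56 × [(1+0.048) + 2×(0.259−0.048)] / (0.123−0.048)
   = 11.56 × 1.4700 / 0.075 = 226.5760

$226.58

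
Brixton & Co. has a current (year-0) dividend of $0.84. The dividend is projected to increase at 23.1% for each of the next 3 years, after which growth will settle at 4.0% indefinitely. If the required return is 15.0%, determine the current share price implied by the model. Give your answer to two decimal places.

Two-stage DDM. Project D₁…D_3 at 0.231, terminal growth 0.04, discount at r = 0.15.
D_1 = 1.0340
D_2 = 1.2729
D_3 = 1.5669
Terminal value at t=3: TV = D_4/(r−g) = 1.6296/(0.15−0.04) = 14.8147
P₀ = 1.0340/(1+0.15)^1 + 1.2729/(1+0.15)^2 + 1.5669/(1+0.15)^3 + 14.8147/(1+0.15)^3 = 12.6329

$12.63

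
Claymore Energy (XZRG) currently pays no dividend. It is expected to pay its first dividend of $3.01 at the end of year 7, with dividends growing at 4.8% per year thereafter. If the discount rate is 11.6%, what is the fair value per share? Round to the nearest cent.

$22.91

Deferred-dividend DDM. At t=6 the remaining stream is a growing perpetuity with first payment D_7 = 3.01.
V_6 = D_7/(r−g) = 3.01/(0.116−0.048) = 44.2647
P₀ = V_6/(1+r)^6 = 44.2647/(1+0.116)^6 = 22.9125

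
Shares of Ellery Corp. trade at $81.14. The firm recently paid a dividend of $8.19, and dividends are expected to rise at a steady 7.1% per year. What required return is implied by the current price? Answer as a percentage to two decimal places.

17.91%

Rearranging the constant-growth DDM: r = D₁/P₀ + g.
D₁ = 8.19 × (1 + 0.071) = 8.7715.
r = 8.7715 / 81.14 + 0.071 = 0.10810 + 0.071 = 0.17910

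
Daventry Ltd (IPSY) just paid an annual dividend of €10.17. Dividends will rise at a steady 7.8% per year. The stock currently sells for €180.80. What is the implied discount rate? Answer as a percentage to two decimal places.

Rearranging the constant-growth DDM: r = D₁/P₀ + g.
D₁ = 10.17 × (1 + 0.078) = 10.9633.
r = 10.9633 / 180.80 + 0.078 = 0.06064 + 0.078 = 0.13864

13.86%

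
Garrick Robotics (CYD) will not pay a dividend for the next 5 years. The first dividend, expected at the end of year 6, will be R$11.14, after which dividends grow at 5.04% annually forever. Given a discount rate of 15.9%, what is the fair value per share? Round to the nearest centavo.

R$49.05

Deferred-dividend DDM. At t=5 the remaining stream is a growing perpetuity with first payment D_6 = 11.14.
V_5 = D_6/(r−g) = 11.14/(0.159−0.0504) = 102.5783
P₀ = V_5/(1+r)^5 = 102.5783/(1+0.159)^5 = 49.0499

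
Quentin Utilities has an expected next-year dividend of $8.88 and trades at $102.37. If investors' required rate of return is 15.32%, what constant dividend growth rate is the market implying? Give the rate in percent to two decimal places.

From P₀ = D₁/(r − g), the implied growth is g = r − D₁/P₀.
g = 0.1532 − 8.88/102.37 = 0.1532 − 0.08674 = 0.06646

6.65%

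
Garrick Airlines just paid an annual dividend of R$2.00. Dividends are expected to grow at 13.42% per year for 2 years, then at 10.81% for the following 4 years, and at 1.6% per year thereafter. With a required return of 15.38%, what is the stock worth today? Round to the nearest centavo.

Three-stage DDM. Project D₁…D_6; terminal Gordon value at t=6 with g = 0.016; discount at r = 0.1538.
D_1 = 2.2684
D_2 = 2.5728
D_3 = 2.8509
D_4 = 3.1591
D_5 = 3.5006
D_6 = 3.8790
TV_6 = 3.9411/(0.1538−0.016) = 28.6002
P₀ = Σ Dₜ/(1+r)ᵗ + TV_6/(1+r)^6 = 23.0157

R$23.02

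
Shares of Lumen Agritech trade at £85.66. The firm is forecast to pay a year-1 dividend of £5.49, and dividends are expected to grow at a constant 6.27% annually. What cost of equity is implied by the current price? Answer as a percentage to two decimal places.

12.68%

Rearranging the constant-growth DDM: r = D₁/P₀ + g.
r = 5.4900 / 85.66 + 0.0627 = 0.06409 + 0.0627 = 0.12679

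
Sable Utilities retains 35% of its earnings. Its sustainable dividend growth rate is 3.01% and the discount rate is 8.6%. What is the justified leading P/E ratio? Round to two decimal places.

11.63

Payout ratio b = 1 − 0.35 = 0.65.
Justified leading P/E = b/(r−g) = 0.65/(0.086−0.0301) = 11.6279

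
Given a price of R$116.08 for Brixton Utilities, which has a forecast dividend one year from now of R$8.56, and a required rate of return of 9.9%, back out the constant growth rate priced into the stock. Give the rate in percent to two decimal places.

From P₀ = D₁/(r − g), the implied growth is g = r − D₁/P₀.
g = 0.099 − 8.56/116.08 = 0.099 − 0.07374 = 0.02526

2.53%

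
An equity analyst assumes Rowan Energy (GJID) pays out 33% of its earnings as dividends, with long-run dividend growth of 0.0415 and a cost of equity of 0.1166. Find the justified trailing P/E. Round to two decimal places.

Justified trailing P/E = b(1+g)/(r−g) = 0.33×(1+0.0415)/(0.1166−0.0415) = 4.5765

4.58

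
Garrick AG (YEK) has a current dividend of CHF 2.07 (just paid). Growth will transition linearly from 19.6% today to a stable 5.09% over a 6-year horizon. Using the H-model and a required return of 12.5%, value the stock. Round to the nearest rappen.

H-model: P₀ = D₀[(1+g_L) + H(g_S−g_L)]/(r−g_L), with H = 6/2 = 3.
P₀ = 2.07 × [(1+0.0509) + 3×(0.196−0.0509)] / (0.125−0.0509)
   = 2.07 × 1.4862 / 0.0741 = 41.5173

CHF 41.52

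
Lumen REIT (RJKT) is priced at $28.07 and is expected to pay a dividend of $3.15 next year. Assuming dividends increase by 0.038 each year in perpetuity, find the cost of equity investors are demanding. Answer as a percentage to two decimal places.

15.02%

Rearranging the constant-growth DDM: r = D₁/P₀ + g.
r = 3.1500 / 28.07 + 0.038 = 0.11222 + 0.038 = 0.15022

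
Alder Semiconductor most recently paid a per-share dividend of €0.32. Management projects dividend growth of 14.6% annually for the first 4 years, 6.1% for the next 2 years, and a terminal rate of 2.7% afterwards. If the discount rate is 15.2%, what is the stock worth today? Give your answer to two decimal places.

Three-stage DDM. Project D₁…D_6; terminal Gordon value at t=6 with g = 0.027; discount at r = 0.152.
D_1 = 0.3667
D_2 = 0.4203
D_3 = 0.4816
D_4 = 0.5519
D_5 = 0.5856
D_6 = 0.6213
TV_6 = 0.6381/(0.152−0.027) = 5.1048
P₀ = Σ Dₜ/(1+r)ᵗ + TV_6/(1+r)^6 = 4.0019

€4.00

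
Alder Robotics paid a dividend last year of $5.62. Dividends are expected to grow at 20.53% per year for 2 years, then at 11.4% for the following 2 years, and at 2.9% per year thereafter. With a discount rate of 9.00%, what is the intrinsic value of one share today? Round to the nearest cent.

$148.37

Three-stage DDM. Project D₁…D_4; terminal Gordon value at t=4 with g = 0.029; discount at r = 0.09.
D_1 = 6.7738
D_2 = 8.1644
D_3 = 9.0952
D_4 = 10.1320
TV_4 = 10.4259/(0.09−0.029) = 170.9159
P₀ = Σ Dₜ/(1+r)ᵗ + TV_4/(1+r)^4 = 148.3684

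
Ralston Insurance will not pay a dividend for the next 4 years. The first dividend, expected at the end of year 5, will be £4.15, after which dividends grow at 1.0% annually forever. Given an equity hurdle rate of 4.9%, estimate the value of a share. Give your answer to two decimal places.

Deferred-dividend DDM. At t=4 the remaining stream is a growing perpetuity with first payment D_5 = 4.15.
V_4 = D_5/(r−g) = 4.15/(0.049−0.01) = 106.4103
P₀ = V_4/(1+r)^4 = 106.4103/(1+0.049)^4 = 87.8783

£87.88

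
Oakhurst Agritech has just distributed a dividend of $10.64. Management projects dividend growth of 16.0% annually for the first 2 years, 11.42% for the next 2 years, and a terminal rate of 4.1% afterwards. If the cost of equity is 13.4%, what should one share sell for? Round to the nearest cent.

$164.01

Three-stage DDM. Project D₁…D_4; terminal Gordon value at t=4 with g = 0.041; discount at r = 0.134.
D_1 = 12.3424
D_2 = 14.3172
D_3 = 15.9522
D_4 = 17.7739
TV_4 = 18.5027/(0.134−0.041) = 198.9536
P₀ = Σ Dₜ/(1+r)ᵗ + TV_4/(1+r)^4 = 164.0140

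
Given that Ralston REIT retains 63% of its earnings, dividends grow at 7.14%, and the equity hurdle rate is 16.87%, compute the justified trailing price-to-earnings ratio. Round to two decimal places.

4.07

Payout ratio b = 1 − 0.63 = 0.37.
Justified trailing P/E = b(1+g)/(r−g) = 0.37×(1+0.0714)/(0.1687−0.0714) = 4.0742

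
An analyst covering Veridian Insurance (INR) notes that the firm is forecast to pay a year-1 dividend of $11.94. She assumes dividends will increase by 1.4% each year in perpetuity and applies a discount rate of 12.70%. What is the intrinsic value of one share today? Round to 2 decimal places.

Gordon growth model: P₀ = D₁/(r − g), with D₁ = 11.94 given directly.
P₀ = 11.9400 / (0.127 − 0.014) = 11.9400 / 0.113 = 105.6637

$105.66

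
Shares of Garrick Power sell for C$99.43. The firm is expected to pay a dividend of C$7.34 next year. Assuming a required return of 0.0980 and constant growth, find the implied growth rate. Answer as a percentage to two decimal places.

2.42%

From P₀ = D₁/(r − g), the implied growth is g = r − D₁/P₀.
g = 0.098 − 7.34/99.43 = 0.098 − 0.07382 = 0.02418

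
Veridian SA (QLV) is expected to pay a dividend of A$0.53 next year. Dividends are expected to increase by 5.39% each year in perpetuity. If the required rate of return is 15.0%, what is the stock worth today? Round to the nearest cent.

Gordon growth model: P₀ = D₁/(r − g), with D₁ = 0.53 given directly.
P₀ = 0.5300 / (0.15 − 0.0539) = 0.5300 / 0.0961 = 5.5151

A$5.52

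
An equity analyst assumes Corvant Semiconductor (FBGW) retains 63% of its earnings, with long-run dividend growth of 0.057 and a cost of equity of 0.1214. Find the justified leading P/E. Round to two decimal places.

Payout ratio b = 1 − 0.63 = 0.37.
Justified leading P/E = b/(r−g) = 0.37/(0.1214−0.057) = 5.7453

5.75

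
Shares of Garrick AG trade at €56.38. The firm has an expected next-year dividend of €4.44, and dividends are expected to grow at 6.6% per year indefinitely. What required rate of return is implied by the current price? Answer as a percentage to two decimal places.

Rearranging the constant-growth DDM: r = D₁/P₀ + g.
r = 4.4400 / 56.38 + 0.066 = 0.07875 + 0.066 = 0.14475

14.48%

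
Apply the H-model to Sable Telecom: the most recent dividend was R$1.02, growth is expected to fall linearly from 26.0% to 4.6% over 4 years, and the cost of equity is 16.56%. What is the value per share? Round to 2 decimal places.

R$12.57

H-model: P₀ = D₀[(1+g_L) + H(g_S−g_L)]/(r−g_L), with H = 4/2 = 2.
P₀ = 1.02 × [(1+0.046) + 2×(0.26−0.046)] / (0.1656−0.046)
   = 1.02 × 1.4740 / 0.1196 = 12.5709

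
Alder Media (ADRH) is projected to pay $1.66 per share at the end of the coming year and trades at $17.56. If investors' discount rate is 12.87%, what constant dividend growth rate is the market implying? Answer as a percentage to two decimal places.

From P₀ = D₁/(r − g), the implied growth is g = r − D₁/P₀.
g = 0.1287 − 1.66/17.56 = 0.1287 − 0.09453 = 0.03417

3.42%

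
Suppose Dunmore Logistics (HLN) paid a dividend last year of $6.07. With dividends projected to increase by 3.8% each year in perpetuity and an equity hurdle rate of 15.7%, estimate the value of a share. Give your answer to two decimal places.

Gordon growth model: P₀ = D₁/(r − g). D₁ = 6.07 × (1 + 0.038) = 6.3007.
P₀ = 6.3007 / (0.157 − 0.038) = 6.3007 / 0.119 = 52.9467

$52.95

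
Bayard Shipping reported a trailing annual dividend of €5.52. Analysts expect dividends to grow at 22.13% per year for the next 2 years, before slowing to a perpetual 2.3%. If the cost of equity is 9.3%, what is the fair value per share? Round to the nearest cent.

Two-stage DDM. Project D₁…D_2 at 0.2213, terminal growth 0.023, discount at r = 0.093.
D_1 = 6.7416
D_2 = 8.2335
Terminal value at t=2: TV = D_3/(r−g) = 8.4229/(0.093−0.023) = 120.3265
P₀ = 6.7416/(1+0.093)^1 + 8.2335/(1+0.093)^2 + 120.3265/(1+0.093)^2 = 113.7812

€113.78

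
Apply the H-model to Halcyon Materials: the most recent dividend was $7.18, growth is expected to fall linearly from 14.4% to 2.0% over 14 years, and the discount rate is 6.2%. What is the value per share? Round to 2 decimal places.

H-model: P₀ = D₀[(1+g_L) + H(g_S−g_L)]/(r−g_L), with H = 14/2 = 7.
P₀ = 7.18 × [(1+0.02) + 7×(0.144−0.02)] / (0.062−0.02)
   = 7.18 × 1.8880 / 0.042 = 322.7581

$322.76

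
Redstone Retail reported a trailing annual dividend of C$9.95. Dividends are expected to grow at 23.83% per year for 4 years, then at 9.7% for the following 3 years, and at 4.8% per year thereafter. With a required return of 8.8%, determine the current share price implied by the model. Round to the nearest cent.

Three-stage DDM. Project D₁…D_7; terminal Gordon value at t=7 with g = 0.048; discount at r = 0.088.
D_1 = 12.3211
D_2 = 15.2572
D_3 = 18.8930
D_4 = 23.3952
D_5 = 25.6645
D_6 = 28.1540
D_7 = 30.8849
TV_7 = 32.3674/(0.088−0.048) = 809.1849
P₀ = Σ Dₜ/(1+r)ᵗ + TV_7/(1+r)^7 = 554.8792

C$554.88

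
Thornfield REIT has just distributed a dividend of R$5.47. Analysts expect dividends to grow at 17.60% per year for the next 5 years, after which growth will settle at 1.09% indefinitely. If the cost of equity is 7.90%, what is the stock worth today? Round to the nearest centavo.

Two-stage DDM. Project D₁…D_5 at 0.176, terminal growth 0.0109, discount at r = 0.079.
D_1 = 6.4327
D_2 = 7.5649
D_3 = 8.8963
D_4 = 10.4620
D_5 = 12.3034
Terminal value at t=5: TV = D_6/(r−g) = 12.4375/(0.079−0.0109) = 182.6354
P₀ = 6.4327/(1+0.079)^1 + 7.5649/(1+0.079)^2 + 8.8963/(1+0.079)^3 + 10.4620/(1+0.079)^4 + 12.3034/(1+0.079)^5 + 182.6354/(1+0.079)^5 = 160.5477

R$160.55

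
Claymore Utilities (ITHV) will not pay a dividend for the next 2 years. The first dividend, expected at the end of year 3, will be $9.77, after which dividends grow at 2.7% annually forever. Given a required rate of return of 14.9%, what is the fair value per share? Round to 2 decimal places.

$60.66

Deferred-dividend DDM. At t=2 the remaining stream is a growing perpetuity with first payment D_3 = 9.77.
V_2 = D_3/(r−g) = 9.77/(0.149−0.027) = 80.0820
P₀ = V_2/(1+r)^2 = 80.0820/(1+0.149)^2 = 60.6589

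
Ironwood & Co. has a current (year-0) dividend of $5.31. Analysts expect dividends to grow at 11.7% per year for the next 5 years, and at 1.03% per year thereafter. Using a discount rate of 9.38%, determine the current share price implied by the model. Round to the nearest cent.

$99.64

Two-stage DDM. Project D₁…D_5 at 0.117, terminal growth 0.0103, discount at r = 0.0938.
D_1 = 5.9313
D_2 = 6.6252
D_3 = 7.4004
D_4 = 8.2662
D_5 = 9.2334
Terminal value at t=5: TV = D_6/(r−g) = 9.3285/(0.0938−0.0103) = 111.7183
P₀ = 5.9313/(1+0.0938)^1 + 6.6252/(1+0.0938)^2 + 7.4004/(1+0.0938)^3 + 8.2662/(1+0.0938)^4 + 9.2334/(1+0.0938)^5 + 111.7183/(1+0.0938)^5 = 99.6446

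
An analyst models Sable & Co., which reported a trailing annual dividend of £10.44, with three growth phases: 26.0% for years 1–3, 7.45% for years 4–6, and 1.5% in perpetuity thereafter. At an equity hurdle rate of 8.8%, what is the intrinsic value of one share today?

£306.93

Three-stage DDM. Project D₁…D_6; terminal Gordon value at t=6 with g = 0.015; discount at r = 0.088.
D_1 = 13.1544
D_2 = 16.5745
D_3 = 20.8839
D_4 = 22.4398
D_5 = 24.1115
D_6 = 25.9079
TV_6 = 26.2965/(0.088−0.015) = 360.2256
P₀ = Σ Dₜ/(1+r)ᵗ + TV_6/(1+r)^6 = 306.9269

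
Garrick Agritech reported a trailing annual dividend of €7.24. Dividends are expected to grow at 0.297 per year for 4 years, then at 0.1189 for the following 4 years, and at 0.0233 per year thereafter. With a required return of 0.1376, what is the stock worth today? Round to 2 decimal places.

Three-stage DDM. Project D₁…D_8; terminal Gordon value at t=8 with g = 0.0233; discount at r = 0.1376.
D_1 = 9.3903
D_2 = 12.1792
D_3 = 15.7964
D_4 = 20.4879
D_5 = 22.9240
D_6 = 25.6496
D_7 = 28.6994
D_8 = 32.1117
TV_8 = 32.8599/(0.1376−0.0233) = 287.4884
P₀ = Σ Dₜ/(1+r)ᵗ + TV_8/(1+r)^8 = 190.0784

€190.08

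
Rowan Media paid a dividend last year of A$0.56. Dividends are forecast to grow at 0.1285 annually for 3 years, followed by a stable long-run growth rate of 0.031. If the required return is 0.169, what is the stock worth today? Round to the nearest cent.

Two-stage DDM. Project D₁…D_3 at 0.1285, terminal growth 0.031, discount at r = 0.169.
D_1 = 0.6320
D_2 = 0.7132
D_3 = 0.8048
Terminal value at t=3: TV = D_4/(r−g) = 0.8298/(0.169−0.031) = 6.0127
P₀ = 0.6320/(1+0.169)^1 + 0.7132/(1+0.169)^2 + 0.8048/(1+0.169)^3 + 6.0127/(1+0.169)^3 = 5.3301

A$5.33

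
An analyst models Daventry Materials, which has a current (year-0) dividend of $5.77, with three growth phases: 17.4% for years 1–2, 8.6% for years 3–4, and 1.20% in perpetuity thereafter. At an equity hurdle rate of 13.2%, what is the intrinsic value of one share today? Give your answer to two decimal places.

Three-stage DDM. Project D₁…D_4; terminal Gordon value at t=4 with g = 0.012; discount at r = 0.132.
D_1 = 6.7740
D_2 = 7.9527
D_3 = 8.6366
D_4 = 9.3793
TV_4 = 9.4919/(0.132−0.012) = 79.0990
P₀ = Σ Dₜ/(1+r)ᵗ + TV_4/(1+r)^4 = 72.0270

$72.03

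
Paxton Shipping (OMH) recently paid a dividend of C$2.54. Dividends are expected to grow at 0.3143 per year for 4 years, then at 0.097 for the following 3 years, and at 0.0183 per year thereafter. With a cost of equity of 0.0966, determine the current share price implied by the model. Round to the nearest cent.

C$100.28

Three-stage DDM. Project D₁…D_7; terminal Gordon value at t=7 with g = 0.0183; discount at r = 0.0966.
D_1 = 3.3383
D_2 = 4.3876
D_3 = 5.7666
D_4 = 7.5790
D_5 = 8.3142
D_6 = 9.1206
D_7 = 10.0053
TV_7 = 10.1884/(0.0966−0.0183) = 130.1205
P₀ = Σ Dₜ/(1+r)ᵗ + TV_7/(1+r)^7 = 100.2766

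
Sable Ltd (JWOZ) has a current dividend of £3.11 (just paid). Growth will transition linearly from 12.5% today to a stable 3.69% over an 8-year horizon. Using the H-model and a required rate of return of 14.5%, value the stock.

H-model: P₀ = D₀[(1+g_L) + H(g_S−g_L)]/(r−g_L), with H = 8/2 = 4.
P₀ = 3.11 × [(1+0.0369) + 4×(0.125−0.0369)] / (0.145−0.0369)
   = 3.11 × 1.3893 / 0.1081 = 39.9697

£39.97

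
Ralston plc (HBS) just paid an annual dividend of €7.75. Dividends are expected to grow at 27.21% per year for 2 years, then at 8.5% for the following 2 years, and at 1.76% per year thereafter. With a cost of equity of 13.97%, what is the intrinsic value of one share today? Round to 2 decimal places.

€109.18

Three-stage DDM. Project D₁…D_4; terminal Gordon value at t=4 with g = 0.0176; discount at r = 0.1397.
D_1 = 9.8588
D_2 = 12.5413
D_3 = 13.6074
D_4 = 14.7640
TV_4 = 15.0238/(0.1397−0.0176) = 123.0453
P₀ = Σ Dₜ/(1+r)ᵗ + TV_4/(1+r)^4 = 109.1775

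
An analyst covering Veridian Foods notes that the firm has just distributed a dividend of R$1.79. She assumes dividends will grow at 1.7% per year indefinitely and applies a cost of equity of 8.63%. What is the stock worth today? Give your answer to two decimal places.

R$26.27

Gordon growth model: P₀ = D₁/(r − g). D₁ = 1.79 × (1 + 0.017) = 1.8204.
P₀ = 1.8204 / (0.0863 − 0.017) = 1.8204 / 0.0693 = 26.2688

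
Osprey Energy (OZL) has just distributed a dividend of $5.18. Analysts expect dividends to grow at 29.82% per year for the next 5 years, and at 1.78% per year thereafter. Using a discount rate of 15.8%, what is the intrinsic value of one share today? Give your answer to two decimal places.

Two-stage DDM. Project D₁…D_5 at 0.2982, terminal growth 0.0178, discount at r = 0.158.
D_1 = 6.7247
D_2 = 8.7300
D_3 = 11.3333
D_4 = 14.7128
D_5 = 19.1002
Terminal value at t=5: TV = D_6/(r−g) = 19.4402/(0.158−0.0178) = 138.6603
P₀ = 6.7247/(1+0.158)^1 + 8.7300/(1+0.158)^2 + 11.3333/(1+0.158)^3 + 14.7128/(1+0.158)^4 + 19.1002/(1+0.158)^5 + 138.6603/(1+0.158)^5 = 103.5606

$103.56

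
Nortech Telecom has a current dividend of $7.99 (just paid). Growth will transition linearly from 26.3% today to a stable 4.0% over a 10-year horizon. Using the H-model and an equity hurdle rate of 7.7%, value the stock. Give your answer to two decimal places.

H-model: P₀ = D₀[(1+g_L) + H(g_S−g_L)]/(r−g_L), with H = 10/2 = 5.
P₀ = 7.99 × [(1+0.04) + 5×(0.263−0.04)] / (0.077−0.04)
   = 7.99 × 2.1550 / 0.037 = 465.3635

$465.36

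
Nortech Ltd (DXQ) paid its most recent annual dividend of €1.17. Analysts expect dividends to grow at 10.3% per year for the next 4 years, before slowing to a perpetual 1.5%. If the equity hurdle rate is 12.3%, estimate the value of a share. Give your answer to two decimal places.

Two-stage DDM. Project D₁…D_4 at 0.103, terminal growth 0.015, discount at r = 0.123.
D_1 = 1.2905
D_2 = 1.4234
D_3 = 1.5700
D_4 = 1.7318
Terminal value at t=4: TV = D_5/(r−g) = 1.7577/(0.123−0.015) = 16.2753
P₀ = 1.2905/(1+0.123)^1 + 1.4234/(1+0.123)^2 + 1.5700/(1+0.123)^3 + 1.7318/(1+0.123)^4 + 16.2753/(1+0.123)^4 = 14.7085

€14.71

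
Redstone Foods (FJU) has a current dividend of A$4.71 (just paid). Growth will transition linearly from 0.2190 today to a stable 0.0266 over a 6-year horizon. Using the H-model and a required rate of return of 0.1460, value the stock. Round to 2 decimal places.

H-model: P₀ = D₀[(1+g_L) + H(g_S−g_L)]/(r−g_L), with H = 6/2 = 3.
P₀ = 4.71 × [(1+0.0266) + 3×(0.219−0.0266)] / (0.146−0.0266)
   = 4.71 × 1.6038 / 0.1194 = 63.2655

A$63.27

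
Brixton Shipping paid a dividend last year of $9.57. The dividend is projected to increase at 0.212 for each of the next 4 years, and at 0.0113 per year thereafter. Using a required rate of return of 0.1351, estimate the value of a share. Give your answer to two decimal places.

$146.83

Two-stage DDM. Project D₁…D_4 at 0.212, terminal growth 0.0113, discount at r = 0.1351.
D_1 = 11.5988
D_2 = 14.0578
D_3 = 17.0380
D_4 = 20.6501
Terminal value at t=4: TV = D_5/(r−g) = 20.8835/(0.1351−0.0113) = 168.6871
P₀ = 11.5988/(1+0.1351)^1 + 14.0578/(1+0.1351)^2 + 17.0380/(1+0.1351)^3 + 20.6501/(1+0.1351)^4 + 168.6871/(1+0.1351)^4 = 146.8298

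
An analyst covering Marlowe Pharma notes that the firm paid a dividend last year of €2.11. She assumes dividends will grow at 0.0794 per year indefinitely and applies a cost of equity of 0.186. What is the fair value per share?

Gordon growth model: P₀ = D₁/(r − g). D₁ = 2.11 × (1 + 0.0794) = 2.2775.
P₀ = 2.2775 / (0.186 − 0.0794) = 2.2775 / 0.1066 = 21.3652

€21.37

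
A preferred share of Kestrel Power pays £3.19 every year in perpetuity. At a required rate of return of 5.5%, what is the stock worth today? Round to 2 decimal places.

Zero-growth DDM (perpetuity): P₀ = D/r = 3.19 / 0.055 = 58.0000

£58.00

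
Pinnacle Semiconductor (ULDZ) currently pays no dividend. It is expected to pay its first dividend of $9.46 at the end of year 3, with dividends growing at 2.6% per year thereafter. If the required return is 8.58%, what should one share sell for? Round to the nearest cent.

$134.18

Deferred-dividend DDM. At t=2 the remaining stream is a growing perpetuity with first payment D_3 = 9.46.
V_2 = D_3/(r−g) = 9.46/(0.0858−0.026) = 158.1940
P₀ = V_2/(1+r)^2 = 158.1940/(1+0.0858)^2 = 134.1808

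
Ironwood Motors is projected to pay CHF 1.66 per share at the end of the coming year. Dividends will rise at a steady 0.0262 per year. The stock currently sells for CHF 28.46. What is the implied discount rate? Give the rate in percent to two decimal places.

Rearranging the constant-growth DDM: r = D₁/P₀ + g.
r = 1.6600 / 28.46 + 0.0262 = 0.05833 + 0.0262 = 0.08453

8.45%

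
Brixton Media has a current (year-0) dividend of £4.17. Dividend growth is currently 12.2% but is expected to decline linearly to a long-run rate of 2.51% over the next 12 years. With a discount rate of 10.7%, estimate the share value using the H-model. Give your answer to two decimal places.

H-model: P₀ = D₀[(1+g_L) + H(g_S−g_L)]/(r−g_L), with H = 12/2 = 6.
P₀ = 4.17 × [(1+0.0251) + 6×(0.122−0.0251)] / (0.107−0.0251)
   = 4.17 × 1.6065 / 0.0819 = 81.7962

£81.80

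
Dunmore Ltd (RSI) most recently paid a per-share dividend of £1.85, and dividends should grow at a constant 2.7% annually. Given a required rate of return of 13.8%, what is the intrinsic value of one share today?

£17.12

Gordon growth model: P₀ = D₁/(r − g). D₁ = 1.85 × (1 + 0.027) = 1.9000.
P₀ = 1.9000 / (0.138 − 0.027) = 1.9000 / 0.111 = 17.1167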